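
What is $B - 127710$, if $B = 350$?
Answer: $-127360$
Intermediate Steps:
$B - 127710 = 350 - 127710 = -127360$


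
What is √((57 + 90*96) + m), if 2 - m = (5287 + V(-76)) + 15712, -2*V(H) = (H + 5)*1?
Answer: I*√49342/2 ≈ 111.07*I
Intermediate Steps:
V(H) = -5/2 - H/2 (V(H) = -(H + 5)/2 = -(5 + H)/2 = -5/2 - H/2)
m = -42065/2 (m = 2 - ((5287 + (-5/2 - ½*(-76))) + 15712) = 2 - ((5287 + (-5/2 + 38)) + 15712) = 2 - ((5287 + 71/2) + 15712) = 2 - (10645/2 + 15712) = 2 - 1*42069/2 = 2 - 42069/2 = -42065/2 ≈ -21033.)
√((57 + 90*96) + m) = √((57 + 90*96) - 42065/2) = √((57 + 8640) - 42065/2) = √(8697 - 42065/2) = √(-24671/2) = I*√49342/2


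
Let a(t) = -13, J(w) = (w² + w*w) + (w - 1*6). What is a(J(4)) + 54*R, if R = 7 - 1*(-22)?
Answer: 1553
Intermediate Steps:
J(w) = -6 + w + 2*w² (J(w) = (w² + w²) + (w - 6) = 2*w² + (-6 + w) = -6 + w + 2*w²)
R = 29 (R = 7 + 22 = 29)
a(J(4)) + 54*R = -13 + 54*29 = -13 + 1566 = 1553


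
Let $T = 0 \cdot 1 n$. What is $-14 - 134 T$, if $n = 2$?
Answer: $-14$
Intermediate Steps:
$T = 0$ ($T = 0 \cdot 1 \cdot 2 = 0 \cdot 2 = 0$)
$-14 - 134 T = -14 - 0 = -14 + 0 = -14$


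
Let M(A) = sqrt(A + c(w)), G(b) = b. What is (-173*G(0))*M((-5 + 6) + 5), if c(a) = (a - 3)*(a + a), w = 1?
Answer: 0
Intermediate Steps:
c(a) = 2*a*(-3 + a) (c(a) = (-3 + a)*(2*a) = 2*a*(-3 + a))
M(A) = sqrt(-4 + A) (M(A) = sqrt(A + 2*1*(-3 + 1)) = sqrt(A + 2*1*(-2)) = sqrt(A - 4) = sqrt(-4 + A))
(-173*G(0))*M((-5 + 6) + 5) = (-173*0)*sqrt(-4 + ((-5 + 6) + 5)) = 0*sqrt(-4 + (1 + 5)) = 0*sqrt(-4 + 6) = 0*sqrt(2) = 0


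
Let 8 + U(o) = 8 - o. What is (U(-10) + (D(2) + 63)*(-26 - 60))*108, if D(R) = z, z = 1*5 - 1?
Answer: -621216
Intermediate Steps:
z = 4 (z = 5 - 1 = 4)
D(R) = 4
U(o) = -o (U(o) = -8 + (8 - o) = -o)
(U(-10) + (D(2) + 63)*(-26 - 60))*108 = (-1*(-10) + (4 + 63)*(-26 - 60))*108 = (10 + 67*(-86))*108 = (10 - 5762)*108 = -5752*108 = -621216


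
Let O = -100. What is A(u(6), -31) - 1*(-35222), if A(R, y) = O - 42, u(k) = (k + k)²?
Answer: 35080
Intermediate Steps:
u(k) = 4*k² (u(k) = (2*k)² = 4*k²)
A(R, y) = -142 (A(R, y) = -100 - 42 = -142)
A(u(6), -31) - 1*(-35222) = -142 - 1*(-35222) = -142 + 35222 = 35080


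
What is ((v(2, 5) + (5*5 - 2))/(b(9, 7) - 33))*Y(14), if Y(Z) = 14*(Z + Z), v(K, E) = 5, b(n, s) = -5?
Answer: -5488/19 ≈ -288.84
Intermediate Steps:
Y(Z) = 28*Z (Y(Z) = 14*(2*Z) = 28*Z)
((v(2, 5) + (5*5 - 2))/(b(9, 7) - 33))*Y(14) = ((5 + (5*5 - 2))/(-5 - 33))*(28*14) = ((5 + (25 - 2))/(-38))*392 = ((5 + 23)*(-1/38))*392 = (28*(-1/38))*392 = -14/19*392 = -5488/19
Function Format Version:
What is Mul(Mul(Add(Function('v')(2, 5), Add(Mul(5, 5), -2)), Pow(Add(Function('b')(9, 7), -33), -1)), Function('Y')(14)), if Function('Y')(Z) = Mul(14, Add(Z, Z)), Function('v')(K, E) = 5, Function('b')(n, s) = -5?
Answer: Rational(-5488, 19) ≈ -288.84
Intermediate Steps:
Function('Y')(Z) = Mul(28, Z) (Function('Y')(Z) = Mul(14, Mul(2, Z)) = Mul(28, Z))
Mul(Mul(Add(Function('v')(2, 5), Add(Mul(5, 5), -2)), Pow(Add(Function('b')(9, 7), -33), -1)), Function('Y')(14)) = Mul(Mul(Add(5, Add(Mul(5, 5), -2)), Pow(Add(-5, -33), -1)), Mul(28, 14)) = Mul(Mul(Add(5, Add(25, -2)), Pow(-38, -1)), 392) = Mul(Mul(Add(5, 23), Rational(-1, 38)), 392) = Mul(Mul(28, Rational(-1, 38)), 392) = Mul(Rational(-14, 19), 392) = Rational(-5488, 19)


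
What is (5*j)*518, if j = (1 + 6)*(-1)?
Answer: -18130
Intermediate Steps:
j = -7 (j = 7*(-1) = -7)
(5*j)*518 = (5*(-7))*518 = -35*518 = -18130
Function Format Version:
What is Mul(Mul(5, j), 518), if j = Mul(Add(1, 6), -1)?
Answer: -18130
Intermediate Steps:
j = -7 (j = Mul(7, -1) = -7)
Mul(Mul(5, j), 518) = Mul(Mul(5, -7), 518) = Mul(-35, 518) = -18130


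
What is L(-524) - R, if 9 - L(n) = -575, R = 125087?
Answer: -124503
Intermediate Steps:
L(n) = 584 (L(n) = 9 - 1*(-575) = 9 + 575 = 584)
L(-524) - R = 584 - 1*125087 = 584 - 125087 = -124503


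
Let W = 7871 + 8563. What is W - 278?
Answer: 16156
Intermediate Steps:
W = 16434
W - 278 = 16434 - 278 = 16156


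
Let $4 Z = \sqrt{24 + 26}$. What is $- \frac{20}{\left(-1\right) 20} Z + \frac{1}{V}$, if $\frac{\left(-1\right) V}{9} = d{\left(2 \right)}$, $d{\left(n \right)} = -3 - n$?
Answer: $\frac{1}{45} + \frac{5 \sqrt{2}}{4} \approx 1.79$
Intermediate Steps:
$V = 45$ ($V = - 9 \left(-3 - 2\right) = \left(-9\right) \left(-5\right) = 45$)
$Z = \frac{5 \sqrt{2}}{4}$ ($Z = \frac{\sqrt{24 + 26}}{4} = \frac{\sqrt{50}}{4} = \frac{5 \sqrt{2}}{4} \approx 1.7678$)
$- \frac{20}{\left(-1\right) 20} Z + \frac{1}{V} = - \frac{20}{\left(-1\right) 20} \frac{5 \sqrt{2}}{4} + \frac{1}{45} = - \frac{20}{-20} \frac{5 \sqrt{2}}{4} + \frac{1}{45} = \left(-20\right) \left(- \frac{1}{20}\right) \frac{5 \sqrt{2}}{4} + \frac{1}{45} = 1 \frac{5 \sqrt{2}}{4} + \frac{1}{45} = \frac{5 \sqrt{2}}{4} + \frac{1}{45} = \frac{1}{45} + \frac{5 \sqrt{2}}{4}$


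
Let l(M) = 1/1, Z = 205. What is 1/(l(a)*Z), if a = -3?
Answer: 1/205 ≈ 0.0048781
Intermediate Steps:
l(M) = 1 (l(M) = 1*1 = 1)
1/(l(a)*Z) = 1/(1*205) = 1/205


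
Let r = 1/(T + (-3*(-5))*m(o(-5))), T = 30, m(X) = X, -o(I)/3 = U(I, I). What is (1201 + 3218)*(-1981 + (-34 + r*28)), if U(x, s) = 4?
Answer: -222627747/25 ≈ -8.9051e+6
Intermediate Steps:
o(I) = -12 (o(I) = -3*4 = -12)
r = -1/150 (r = 1/(30 - 3*(-5)*(-12)) = 1/(30 + 15*(-12)) = 1/(30 - 180) = 1/(-150) = -1/150 ≈ -0.0066667)
(1201 + 3218)*(-1981 + (-34 + r*28)) = (1201 + 3218)*(-1981 + (-34 - 1/150*28)) = 4419*(-1981 + (-34 - 14/75)) = 4419*(-1981 - 2564/75) = 4419*(-151139/75) = -222627747/25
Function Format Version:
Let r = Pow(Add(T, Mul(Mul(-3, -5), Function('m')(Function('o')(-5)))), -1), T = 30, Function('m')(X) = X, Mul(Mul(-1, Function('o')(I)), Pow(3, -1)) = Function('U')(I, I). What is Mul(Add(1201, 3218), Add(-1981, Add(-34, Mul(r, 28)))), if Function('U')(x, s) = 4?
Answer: Rational(-222627747, 25) ≈ -8.9051e+6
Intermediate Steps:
Function('o')(I) = -12 (Function('o')(I) = Mul(-3, 4) = -12)
r = Rational(-1, 150) (r = Pow(Add(30, Mul(Mul(-3, -5), -12)), -1) = Pow(Add(30, Mul(15, -12)), -1) = Pow(Add(30, -180), -1) = Pow(-150, -1) = Rational(-1, 150) ≈ -0.0066667)
Mul(Add(1201, 3218), Add(-1981, Add(-34, Mul(r, 28)))) = Mul(Add(1201, 3218), Add(-1981, Add(-34, Mul(Rational(-1, 150), 28)))) = Mul(4419, Add(-1981, Add(-34, Rational(-14, 75)))) = Mul(4419, Add(-1981, Rational(-2564, 75))) = Mul(4419, Rational(-151139, 75)) = Rational(-222627747, 25)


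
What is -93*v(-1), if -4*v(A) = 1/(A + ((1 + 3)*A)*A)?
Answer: 31/4 ≈ 7.7500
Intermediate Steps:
v(A) = -1/(4*(A + 4*A**2)) (v(A) = -1/(4*(A + ((1 + 3)*A)*A)) = -1/(4*(A + (4*A)*A)) = -1/(4*(A + 4*A**2)))
-93*v(-1) = -(-93)/(4*(-1)*(1 + 4*(-1))) = -(-93)*(-1)/(4*(1 - 4)) = -(-93)*(-1)/(4*(-3)) = -(-93)*(-1)*(-1)/(4*3) = -93*(-1/12) = 31/4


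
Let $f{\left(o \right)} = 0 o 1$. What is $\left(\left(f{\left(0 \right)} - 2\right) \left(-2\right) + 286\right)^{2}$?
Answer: $84100$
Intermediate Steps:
$f{\left(o \right)} = 0$ ($f{\left(o \right)} = 0 \cdot 1 = 0$)
$\left(\left(f{\left(0 \right)} - 2\right) \left(-2\right) + 286\right)^{2} = \left(\left(0 - 2\right) \left(-2\right) + 286\right)^{2} = \left(\left(-2\right) \left(-2\right) + 286\right)^{2} = \left(4 + 286\right)^{2} = 290^{2} = 84100$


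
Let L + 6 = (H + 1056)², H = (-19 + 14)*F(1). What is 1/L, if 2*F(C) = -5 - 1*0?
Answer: 4/4566745 ≈ 8.7590e-7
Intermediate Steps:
F(C) = -5/2 (F(C) = (-5 - 1*0)/2 = (-5 + 0)/2 = (½)*(-5) = -5/2)
H = 25/2 (H = (-19 + 14)*(-5/2) = -5*(-5/2) = 25/2 ≈ 12.500)
L = 4566745/4 (L = -6 + (25/2 + 1056)² = -6 + (2137/2)² = -6 + 4566769/4 = 4566745/4 ≈ 1.1417e+6)
1/L = 1/(4566745/4) = 4/4566745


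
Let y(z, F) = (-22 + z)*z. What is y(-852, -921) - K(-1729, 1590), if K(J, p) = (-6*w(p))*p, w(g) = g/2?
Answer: 8328948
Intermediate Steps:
w(g) = g/2 (w(g) = g*(1/2) = g/2)
y(z, F) = z*(-22 + z)
K(J, p) = -3*p**2 (K(J, p) = (-3*p)*p = -3*p**2)
y(-852, -921) - K(-1729, 1590) = -852*(-22 - 852) - (-3)*1590**2 = -852*(-874) - (-3)*2528100 = 744648 - 1*(-7584300) = 744648 + 7584300 = 8328948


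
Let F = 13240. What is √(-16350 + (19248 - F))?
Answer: I*√10342 ≈ 101.7*I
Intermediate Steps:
√(-16350 + (19248 - F)) = √(-16350 + (19248 - 1*13240)) = √(-16350 + (19248 - 13240)) = √(-16350 + 6008) = √(-10342) = I*√10342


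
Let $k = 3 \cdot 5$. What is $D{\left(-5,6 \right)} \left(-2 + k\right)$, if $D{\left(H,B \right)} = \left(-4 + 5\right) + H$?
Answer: $-52$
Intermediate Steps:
$D{\left(H,B \right)} = 1 + H$
$k = 15$
$D{\left(-5,6 \right)} \left(-2 + k\right) = \left(1 - 5\right) \left(-2 + 15\right) = \left(-4\right) 13 = -52$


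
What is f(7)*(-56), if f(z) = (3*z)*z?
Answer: -8232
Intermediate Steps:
f(z) = 3*z²
f(7)*(-56) = (3*7²)*(-56) = (3*49)*(-56) = 147*(-56) = -8232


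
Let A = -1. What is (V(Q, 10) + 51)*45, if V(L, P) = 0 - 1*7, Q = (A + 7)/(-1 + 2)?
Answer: 1980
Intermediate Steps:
Q = 6 (Q = (-1 + 7)/(-1 + 2) = 6/1 = 6*1 = 6)
V(L, P) = -7 (V(L, P) = 0 - 7 = -7)
(V(Q, 10) + 51)*45 = (-7 + 51)*45 = 44*45 = 1980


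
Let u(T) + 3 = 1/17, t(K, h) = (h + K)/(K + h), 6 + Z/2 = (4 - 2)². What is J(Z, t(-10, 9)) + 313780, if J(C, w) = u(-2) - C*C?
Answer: 5333938/17 ≈ 3.1376e+5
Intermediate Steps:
Z = -4 (Z = -12 + 2*(4 - 2)² = -12 + 2*2² = -12 + 2*4 = -12 + 8 = -4)
t(K, h) = 1 (t(K, h) = (K + h)/(K + h) = 1)
u(T) = -50/17 (u(T) = -3 + 1/17 = -50/17)
J(C, w) = -50/17 - C² (J(C, w) = -50/17 - C*C = -50/17 - C²)
J(Z, t(-10, 9)) + 313780 = (-50/17 - 1*(-4)²) + 313780 = (-50/17 - 1*16) + 313780 = (-50/17 - 16) + 313780 = -322/17 + 313780 = 5333938/17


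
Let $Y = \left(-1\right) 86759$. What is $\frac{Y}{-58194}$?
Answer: $\frac{86759}{58194} \approx 1.4909$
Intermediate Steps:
$Y = -86759$
$\frac{Y}{-58194} = - \frac{86759}{-58194} = \left(-86759\right) \left(- \frac{1}{58194}\right) = \frac{86759}{58194}$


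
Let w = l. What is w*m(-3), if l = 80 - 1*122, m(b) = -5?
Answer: 210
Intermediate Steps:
l = -42 (l = 80 - 122 = -42)
w = -42
w*m(-3) = -42*(-5) = 210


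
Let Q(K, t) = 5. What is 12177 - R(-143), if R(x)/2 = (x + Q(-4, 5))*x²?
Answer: 5656101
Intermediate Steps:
R(x) = 2*x²*(5 + x) (R(x) = 2*((x + 5)*x²) = 2*((5 + x)*x²) = 2*(x²*(5 + x)) = 2*x²*(5 + x))
12177 - R(-143) = 12177 - 2*(-143)²*(5 - 143) = 12177 - 2*20449*(-138) = 12177 - 1*(-5643924) = 12177 + 5643924 = 5656101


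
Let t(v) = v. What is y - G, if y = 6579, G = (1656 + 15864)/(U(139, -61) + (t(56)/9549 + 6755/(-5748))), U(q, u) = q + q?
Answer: 33001182440577/5064861883 ≈ 6515.7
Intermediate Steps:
U(q, u) = 2*q
G = 320543887680/5064861883 (G = (1656 + 15864)/(2*139 + (56/9549 + 6755/(-5748))) = 17520/(278 + (56*(1/9549) + 6755*(-1/5748))) = 17520/(278 + (56/9549 - 6755/5748)) = 17520/(278 - 21393869/18295884) = 17520/(5064861883/18295884) = 17520*(18295884/5064861883) = 320543887680/5064861883 ≈ 63.288)
y - G = 6579 - 1*320543887680/5064861883 = 6579 - 320543887680/5064861883 = 33001182440577/5064861883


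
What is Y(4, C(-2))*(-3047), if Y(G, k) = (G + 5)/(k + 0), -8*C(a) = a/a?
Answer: 219384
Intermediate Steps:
C(a) = -1/8 (C(a) = -a/(8*a) = -1/8*1 = -1/8)
Y(G, k) = (5 + G)/k
Y(4, C(-2))*(-3047) = ((5 + 4)/(-1/8))*(-3047) = -8*9*(-3047) = -72*(-3047) = 219384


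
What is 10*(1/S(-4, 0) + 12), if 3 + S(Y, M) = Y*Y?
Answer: 1570/13 ≈ 120.77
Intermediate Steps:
S(Y, M) = -3 + Y² (S(Y, M) = -3 + Y*Y = -3 + Y²)
10*(1/S(-4, 0) + 12) = 10*(1/(-3 + (-4)²) + 12) = 10*(1/(-3 + 16) + 12) = 10*(1/13 + 12) = 10*(157/13) = 1570/13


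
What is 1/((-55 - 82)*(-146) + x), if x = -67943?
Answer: -1/47941 ≈ -2.0859e-5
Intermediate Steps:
1/((-55 - 82)*(-146) + x) = 1/((-55 - 82)*(-146) - 67943) = 1/(-137*(-146) - 67943) = 1/(20002 - 67943) = 1/(-47941) = -1/47941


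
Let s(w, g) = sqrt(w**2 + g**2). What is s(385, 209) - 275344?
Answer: -275344 + 11*sqrt(1586) ≈ -2.7491e+5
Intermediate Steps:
s(w, g) = sqrt(g**2 + w**2)
s(385, 209) - 275344 = sqrt(209**2 + 385**2) - 275344 = sqrt(43681 + 148225) - 275344 = sqrt(191906) - 275344 = 11*sqrt(1586) - 275344 = -275344 + 11*sqrt(1586)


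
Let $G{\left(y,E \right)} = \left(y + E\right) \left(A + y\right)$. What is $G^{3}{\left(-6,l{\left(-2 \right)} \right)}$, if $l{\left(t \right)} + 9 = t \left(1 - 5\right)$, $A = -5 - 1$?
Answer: $592704$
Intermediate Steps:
$A = -6$ ($A = -5 - 1 = -6$)
$l{\left(t \right)} = -9 - 4 t$ ($l{\left(t \right)} = -9 + t \left(1 - 5\right) = -9 + t \left(-4\right) = -9 - 4 t$)
$G{\left(y,E \right)} = \left(-6 + y\right) \left(E + y\right)$ ($G{\left(y,E \right)} = \left(y + E\right) \left(-6 + y\right) = \left(E + y\right) \left(-6 + y\right) = \left(-6 + y\right) \left(E + y\right)$)
$G^{3}{\left(-6,l{\left(-2 \right)} \right)} = \left(\left(-6\right)^{2} - 6 \left(-9 - -8\right) - -36 + \left(-9 - -8\right) \left(-6\right)\right)^{3} = \left(36 - 6 \left(-9 + 8\right) + 36 + \left(-9 + 8\right) \left(-6\right)\right)^{3} = \left(36 - -6 + 36 - -6\right)^{3} = \left(36 + 6 + 36 + 6\right)^{3} = 84^{3} = 592704$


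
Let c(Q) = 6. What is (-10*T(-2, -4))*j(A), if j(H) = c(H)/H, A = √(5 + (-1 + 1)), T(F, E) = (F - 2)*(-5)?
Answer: -240*√5 ≈ -536.66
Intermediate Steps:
T(F, E) = 10 - 5*F (T(F, E) = (-2 + F)*(-5) = 10 - 5*F)
A = √5 (A = √(5 + 0) = √5 ≈ 2.2361)
j(H) = 6/H
(-10*T(-2, -4))*j(A) = (-10*(10 - 5*(-2)))*(6/(√5)) = (-10*(10 + 10))*(6*(√5/5)) = (-10*20)*(6*√5/5) = -240*√5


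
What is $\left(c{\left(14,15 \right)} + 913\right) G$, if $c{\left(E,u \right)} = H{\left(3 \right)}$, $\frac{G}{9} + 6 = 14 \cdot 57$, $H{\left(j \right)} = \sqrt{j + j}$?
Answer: $6507864 + 7128 \sqrt{6} \approx 6.5253 \cdot 10^{6}$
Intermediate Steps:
$H{\left(j \right)} = \sqrt{2} \sqrt{j}$ ($H{\left(j \right)} = \sqrt{2 j} = \sqrt{2} \sqrt{j}$)
$G = 7128$ ($G = -54 + 9 \cdot 14 \cdot 57 = -54 + 9 \cdot 798 = -54 + 7182 = 7128$)
$c{\left(E,u \right)} = \sqrt{6}$ ($c{\left(E,u \right)} = \sqrt{2} \sqrt{3} = \sqrt{6}$)
$\left(c{\left(14,15 \right)} + 913\right) G = \left(\sqrt{6} + 913\right) 7128 = \left(913 + \sqrt{6}\right) 7128 = 6507864 + 7128 \sqrt{6}$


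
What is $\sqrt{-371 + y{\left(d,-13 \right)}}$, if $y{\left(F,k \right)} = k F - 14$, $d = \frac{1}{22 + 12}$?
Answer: $\frac{i \sqrt{445502}}{34} \approx 19.631 i$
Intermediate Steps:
$d = \frac{1}{34} \approx 0.029412$
$y{\left(F,k \right)} = -14 + F k$ ($y{\left(F,k \right)} = F k - 14 = -14 + F k$)
$\sqrt{-371 + y{\left(d,-13 \right)}} = \sqrt{-371 + \left(-14 + \frac{1}{34} \left(-13\right)\right)} = \sqrt{-371 - \frac{489}{34}} = \sqrt{- \frac{13103}{34}} = \frac{i \sqrt{445502}}{34}$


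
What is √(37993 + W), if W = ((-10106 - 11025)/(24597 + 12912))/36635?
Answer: 2*√62059620701459966835/80831895 ≈ 194.92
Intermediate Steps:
W = -1243/80831895 (W = -21131/37509*(1/36635) = -21131*1/37509*(1/36635) = -21131/37509*1/36635 = -1243/80831895 ≈ -1.5378e-5)
√(37993 + W) = √(37993 - 1243/80831895) = √(3071046185492/80831895) = 2*√62059620701459966835/80831895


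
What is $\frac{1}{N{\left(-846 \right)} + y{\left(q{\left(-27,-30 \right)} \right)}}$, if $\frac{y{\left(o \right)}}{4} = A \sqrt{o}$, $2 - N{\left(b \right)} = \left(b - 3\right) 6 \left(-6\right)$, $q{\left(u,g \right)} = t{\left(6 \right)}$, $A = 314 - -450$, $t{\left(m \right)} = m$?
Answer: $- \frac{15281}{439000514} - \frac{764 \sqrt{6}}{219500257} \approx -4.3334 \cdot 10^{-5}$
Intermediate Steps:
$A = 764$ ($A = 314 + 450 = 764$)
$q{\left(u,g \right)} = 6$
$N{\left(b \right)} = -106 + 36 b$ ($N{\left(b \right)} = 2 - \left(b - 3\right) 6 \left(-6\right) = 2 - \left(-3 + b\right) 6 \left(-6\right) = 2 - \left(-18 + 6 b\right) \left(-6\right) = 2 - \left(108 - 36 b\right) = 2 + \left(-108 + 36 b\right) = -106 + 36 b$)
$y{\left(o \right)} = 3056 \sqrt{o}$ ($y{\left(o \right)} = 4 \cdot 764 \sqrt{o} = 3056 \sqrt{o}$)
$\frac{1}{N{\left(-846 \right)} + y{\left(q{\left(-27,-30 \right)} \right)}} = \frac{1}{\left(-106 + 36 \left(-846\right)\right) + 3056 \sqrt{6}} = \frac{1}{\left(-106 - 30456\right) + 3056 \sqrt{6}} = \frac{1}{-30562 + 3056 \sqrt{6}}$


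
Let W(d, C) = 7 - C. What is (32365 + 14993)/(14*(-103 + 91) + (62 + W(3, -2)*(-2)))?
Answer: -23679/62 ≈ -381.92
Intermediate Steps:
(32365 + 14993)/(14*(-103 + 91) + (62 + W(3, -2)*(-2))) = (32365 + 14993)/(14*(-103 + 91) + (62 + (7 - 1*(-2))*(-2))) = 47358/(14*(-12) + (62 + (7 + 2)*(-2))) = 47358/(-168 + (62 + 9*(-2))) = 47358/(-168 + (62 - 18)) = 47358/(-168 + 44) = 47358/(-124) = 47358*(-1/124) = -23679/62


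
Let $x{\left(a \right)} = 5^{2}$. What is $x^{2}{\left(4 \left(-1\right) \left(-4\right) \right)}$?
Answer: $625$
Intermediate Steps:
$x{\left(a \right)} = 25$
$x^{2}{\left(4 \left(-1\right) \left(-4\right) \right)} = 25^{2} = 625$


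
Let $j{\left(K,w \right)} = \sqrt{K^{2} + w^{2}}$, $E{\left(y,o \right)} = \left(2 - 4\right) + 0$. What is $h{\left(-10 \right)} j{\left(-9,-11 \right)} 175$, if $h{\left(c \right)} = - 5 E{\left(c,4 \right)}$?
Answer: $1750 \sqrt{202} \approx 24872.0$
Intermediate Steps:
$E{\left(y,o \right)} = -2$ ($E{\left(y,o \right)} = -2 + 0 = -2$)
$h{\left(c \right)} = 10$ ($h{\left(c \right)} = \left(-5\right) \left(-2\right) = 10$)
$h{\left(-10 \right)} j{\left(-9,-11 \right)} 175 = 10 \sqrt{\left(-9\right)^{2} + \left(-11\right)^{2}} \cdot 175 = 10 \sqrt{81 + 121} \cdot 175 = 10 \sqrt{202} \cdot 175 = 1750 \sqrt{202}$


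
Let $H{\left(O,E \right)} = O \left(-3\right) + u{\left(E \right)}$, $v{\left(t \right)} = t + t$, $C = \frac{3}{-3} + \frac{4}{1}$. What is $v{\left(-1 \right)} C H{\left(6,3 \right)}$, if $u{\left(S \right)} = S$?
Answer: $90$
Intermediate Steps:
$C = 3$ ($C = 3 \left(- \frac{1}{3}\right) + 4 \cdot 1 = -1 + 4 = 3$)
$v{\left(t \right)} = 2 t$
$H{\left(O,E \right)} = E - 3 O$ ($H{\left(O,E \right)} = O \left(-3\right) + E = - 3 O + E = E - 3 O$)
$v{\left(-1 \right)} C H{\left(6,3 \right)} = 2 \left(-1\right) 3 \left(3 - 18\right) = \left(-2\right) 3 \left(3 - 18\right) = \left(-6\right) \left(-15\right) = 90$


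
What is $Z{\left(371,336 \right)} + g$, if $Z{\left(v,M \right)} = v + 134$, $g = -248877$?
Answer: $-248372$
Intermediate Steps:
$Z{\left(v,M \right)} = 134 + v$
$Z{\left(371,336 \right)} + g = \left(134 + 371\right) - 248877 = 505 - 248877 = -248372$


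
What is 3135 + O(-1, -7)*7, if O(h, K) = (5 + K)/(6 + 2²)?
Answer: 15668/5 ≈ 3133.6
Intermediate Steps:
O(h, K) = ½ + K/10 (O(h, K) = (5 + K)/(6 + 4) = (5 + K)/10 = (5 + K)*(⅒) = ½ + K/10)
3135 + O(-1, -7)*7 = 3135 + (½ + (⅒)*(-7))*7 = 3135 + (½ - 7/10)*7 = 3135 - ⅕*7 = 3135 - 7/5 = 15668/5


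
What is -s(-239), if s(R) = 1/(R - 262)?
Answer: 1/501 ≈ 0.0019960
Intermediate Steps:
s(R) = 1/(-262 + R)
-s(-239) = -1/(-262 - 239) = -1/(-501) = -1*(-1/501) = 1/501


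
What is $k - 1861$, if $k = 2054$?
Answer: $193$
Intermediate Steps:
$k - 1861 = 2054 - 1861 = 193$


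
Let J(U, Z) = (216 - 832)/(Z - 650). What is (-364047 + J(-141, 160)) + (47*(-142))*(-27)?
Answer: -6434671/35 ≈ -1.8385e+5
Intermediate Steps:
J(U, Z) = -616/(-650 + Z)
(-364047 + J(-141, 160)) + (47*(-142))*(-27) = (-364047 - 616/(-650 + 160)) + (47*(-142))*(-27) = (-364047 - 616/(-490)) - 6674*(-27) = (-364047 - 616*(-1/490)) + 180198 = (-364047 + 44/35) + 180198 = -12741601/35 + 180198 = -6434671/35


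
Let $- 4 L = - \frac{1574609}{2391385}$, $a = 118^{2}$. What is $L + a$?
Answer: $\frac{133192153569}{9565540} \approx 13924.0$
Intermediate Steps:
$a = 13924$
$L = \frac{1574609}{9565540}$ ($L = - \frac{\left(-1574609\right) \frac{1}{2391385}}{4} = \left(- \frac{1}{4}\right) \left(- \frac{1574609}{2391385}\right) = \frac{1574609}{9565540} \approx 0.16461$)
$L + a = \frac{1574609}{9565540} + 13924 = \frac{133192153569}{9565540}$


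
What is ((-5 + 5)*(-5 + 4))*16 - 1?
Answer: -1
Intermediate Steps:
((-5 + 5)*(-5 + 4))*16 - 1 = (0*(-1))*16 - 1 = 0*16 - 1 = 0 - 1 = -1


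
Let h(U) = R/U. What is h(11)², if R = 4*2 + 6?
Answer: 196/121 ≈ 1.6198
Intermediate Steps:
R = 14 (R = 8 + 6 = 14)
h(U) = 14/U
h(11)² = (14/11)² = 196/121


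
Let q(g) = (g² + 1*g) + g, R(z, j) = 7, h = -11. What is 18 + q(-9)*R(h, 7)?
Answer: 459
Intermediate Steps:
q(g) = g² + 2*g (q(g) = (g² + g) + g = (g + g²) + g = g² + 2*g)
18 + q(-9)*R(h, 7) = 18 - 9*(2 - 9)*7 = 18 - 9*(-7)*7 = 18 + 63*7 = 18 + 441 = 459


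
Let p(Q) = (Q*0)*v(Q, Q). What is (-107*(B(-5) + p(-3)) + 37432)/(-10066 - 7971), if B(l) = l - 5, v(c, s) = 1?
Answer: -38502/18037 ≈ -2.1346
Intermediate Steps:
B(l) = -5 + l
p(Q) = 0 (p(Q) = (Q*0)*1 = 0*1 = 0)
(-107*(B(-5) + p(-3)) + 37432)/(-10066 - 7971) = (-107*((-5 - 5) + 0) + 37432)/(-10066 - 7971) = (-107*(-10 + 0) + 37432)/(-18037) = (-107*(-10) + 37432)*(-1/18037) = (1070 + 37432)*(-1/18037) = 38502*(-1/18037) = -38502/18037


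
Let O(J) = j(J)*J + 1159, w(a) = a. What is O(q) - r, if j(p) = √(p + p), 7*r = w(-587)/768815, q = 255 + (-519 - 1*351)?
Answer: 6237396682/5381705 - 615*I*√1230 ≈ 1159.0 - 21569.0*I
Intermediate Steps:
q = -615 (q = 255 + (-519 - 351) = 255 - 870 = -615)
r = -587/5381705 (r = (-587/768815)/7 = (-587*1/768815)/7 = (⅐)*(-587/768815) = -587/5381705 ≈ -0.00010907)
j(p) = √2*√p (j(p) = √(2*p) = √2*√p)
O(J) = 1159 + √2*J^(3/2) (O(J) = (√2*√J)*J + 1159 = √2*J^(3/2) + 1159 = 1159 + √2*J^(3/2))
O(q) - r = (1159 + √2*(-615)^(3/2)) - 1*(-587/5381705) = (1159 + √2*(-615*I*√615)) + 587/5381705 = (1159 - 615*I*√1230) + 587/5381705 = 6237396682/5381705 - 615*I*√1230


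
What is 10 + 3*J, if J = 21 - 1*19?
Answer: 16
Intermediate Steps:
J = 2 (J = 21 - 19 = 2)
10 + 3*J = 10 + 3*2 = 10 + 6 = 16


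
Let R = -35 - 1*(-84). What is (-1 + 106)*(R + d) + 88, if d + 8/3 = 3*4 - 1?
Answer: 6108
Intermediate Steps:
R = 49 (R = -35 + 84 = 49)
d = 25/3 (d = -8/3 + (3*4 - 1) = -8/3 + (12 - 1) = -8/3 + 11 = 25/3 ≈ 8.3333)
(-1 + 106)*(R + d) + 88 = (-1 + 106)*(49 + 25/3) + 88 = 105*(172/3) + 88 = 6020 + 88 = 6108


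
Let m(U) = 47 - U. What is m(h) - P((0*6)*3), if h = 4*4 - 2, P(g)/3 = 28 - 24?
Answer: 21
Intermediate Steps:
P(g) = 12 (P(g) = 3*(28 - 24) = 3*4 = 12)
h = 14 (h = 16 - 2 = 14)
m(h) - P((0*6)*3) = (47 - 1*14) - 1*12 = (47 - 14) - 12 = 33 - 12 = 21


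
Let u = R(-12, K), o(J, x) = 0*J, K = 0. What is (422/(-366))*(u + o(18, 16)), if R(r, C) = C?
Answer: 0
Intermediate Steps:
o(J, x) = 0
u = 0
(422/(-366))*(u + o(18, 16)) = (422/(-366))*(0 + 0) = (422*(-1/366))*0 = -211/183*0 = 0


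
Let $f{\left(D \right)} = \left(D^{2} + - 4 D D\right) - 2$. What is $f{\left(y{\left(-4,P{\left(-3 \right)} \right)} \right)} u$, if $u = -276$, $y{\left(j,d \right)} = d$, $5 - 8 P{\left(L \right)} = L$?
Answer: $1380$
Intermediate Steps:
$P{\left(L \right)} = \frac{5}{8} - \frac{L}{8}$
$f{\left(D \right)} = -2 - 3 D^{2}$ ($f{\left(D \right)} = \left(D^{2} - 4 D^{2}\right) - 2 = - 3 D^{2} - 2 = -2 - 3 D^{2}$)
$f{\left(y{\left(-4,P{\left(-3 \right)} \right)} \right)} u = \left(-2 - 3 \left(\frac{5}{8} - - \frac{3}{8}\right)^{2}\right) \left(-276\right) = \left(-2 - 3 \left(\frac{5}{8} + \frac{3}{8}\right)^{2}\right) \left(-276\right) = \left(-2 - 3 \cdot 1^{2}\right) \left(-276\right) = \left(-2 - 3\right) \left(-276\right) = \left(-5\right) \left(-276\right) = 1380$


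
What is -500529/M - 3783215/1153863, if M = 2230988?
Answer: -9017849159947/2574254506644 ≈ -3.5031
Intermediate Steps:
-500529/M - 3783215/1153863 = -500529/2230988 - 3783215/1153863 = -9017849159947/2574254506644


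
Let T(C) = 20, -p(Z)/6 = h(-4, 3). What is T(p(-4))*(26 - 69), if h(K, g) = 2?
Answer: -860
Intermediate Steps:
p(Z) = -12 (p(Z) = -6*2 = -12)
T(p(-4))*(26 - 69) = 20*(26 - 69) = 20*(-43) = -860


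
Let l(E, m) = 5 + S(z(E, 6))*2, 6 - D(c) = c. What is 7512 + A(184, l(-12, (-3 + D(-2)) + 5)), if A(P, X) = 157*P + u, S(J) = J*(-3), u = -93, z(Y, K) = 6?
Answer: 36307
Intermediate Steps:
S(J) = -3*J
D(c) = 6 - c
l(E, m) = -31 (l(E, m) = 5 - 3*6*2 = 5 - 18*2 = 5 - 36 = -31)
A(P, X) = -93 + 157*P (A(P, X) = 157*P - 93 = -93 + 157*P)
7512 + A(184, l(-12, (-3 + D(-2)) + 5)) = 7512 + (-93 + 157*184) = 7512 + (-93 + 28888) = 7512 + 28795 = 36307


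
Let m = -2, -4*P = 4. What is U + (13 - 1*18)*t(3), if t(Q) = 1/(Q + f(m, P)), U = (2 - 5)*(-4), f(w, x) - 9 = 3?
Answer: 35/3 ≈ 11.667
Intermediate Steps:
P = -1 (P = -¼*4 = -1)
f(w, x) = 12 (f(w, x) = 9 + 3 = 12)
U = 12 (U = -3*(-4) = 12)
t(Q) = 1/(12 + Q) (t(Q) = 1/(Q + 12) = 1/(12 + Q))
U + (13 - 1*18)*t(3) = 12 + (13 - 1*18)/(12 + 3) = 12 + (13 - 18)/15 = 12 - 5*1/15 = 12 - ⅓ = 35/3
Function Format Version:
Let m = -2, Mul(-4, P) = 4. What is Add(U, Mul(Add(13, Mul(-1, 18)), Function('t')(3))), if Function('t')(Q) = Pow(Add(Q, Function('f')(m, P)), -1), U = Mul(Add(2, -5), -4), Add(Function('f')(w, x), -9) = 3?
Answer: Rational(35, 3) ≈ 11.667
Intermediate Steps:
P = -1 (P = Mul(Rational(-1, 4), 4) = -1)
Function('f')(w, x) = 12 (Function('f')(w, x) = Add(9, 3) = 12)
U = 12 (U = Mul(-3, -4) = 12)
Function('t')(Q) = Pow(Add(12, Q), -1) (Function('t')(Q) = Pow(Add(Q, 12), -1) = Pow(Add(12, Q), -1))
Add(U, Mul(Add(13, Mul(-1, 18)), Function('t')(3))) = Add(12, Mul(Add(13, Mul(-1, 18)), Pow(Add(12, 3), -1))) = Add(12, Mul(Add(13, -18), Pow(15, -1))) = Add(12, Mul(-5, Rational(1, 15))) = Add(12, Rational(-1, 3)) = Rational(35, 3)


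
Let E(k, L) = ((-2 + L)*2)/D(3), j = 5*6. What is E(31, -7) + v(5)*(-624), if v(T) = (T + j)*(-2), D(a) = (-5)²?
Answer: 1091982/25 ≈ 43679.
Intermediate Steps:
j = 30
D(a) = 25
v(T) = -60 - 2*T (v(T) = (T + 30)*(-2) = (30 + T)*(-2) = -60 - 2*T)
E(k, L) = -4/25 + 2*L/25 (E(k, L) = ((-2 + L)*2)/25 = (-4 + 2*L)*(1/25) = -4/25 + 2*L/25)
E(31, -7) + v(5)*(-624) = (-4/25 + (2/25)*(-7)) + (-60 - 2*5)*(-624) = (-4/25 - 14/25) + (-60 - 10)*(-624) = -18/25 - 70*(-624) = -18/25 + 43680 = 1091982/25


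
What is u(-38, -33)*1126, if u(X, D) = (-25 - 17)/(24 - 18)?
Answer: -7882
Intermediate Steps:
u(X, D) = -7 (u(X, D) = -42/6 = -42*⅙ = -7)
u(-38, -33)*1126 = -7*1126 = -7882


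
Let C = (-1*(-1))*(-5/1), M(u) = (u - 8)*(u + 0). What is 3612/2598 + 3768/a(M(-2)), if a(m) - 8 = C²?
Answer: 550470/4763 ≈ 115.57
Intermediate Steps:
M(u) = u*(-8 + u) (M(u) = (-8 + u)*u = u*(-8 + u))
C = -5 (C = 1*(-5*1) = 1*(-5) = -5)
a(m) = 33 (a(m) = 8 + (-5)² = 8 + 25 = 33)
3612/2598 + 3768/a(M(-2)) = 3612/2598 + 3768/33 = 3612*(1/2598) + 3768*(1/33) = 602/433 + 1256/11 = 550470/4763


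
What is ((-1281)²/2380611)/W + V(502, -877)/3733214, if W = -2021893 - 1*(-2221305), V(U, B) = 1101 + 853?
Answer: 155622271601497/295373385421052108 ≈ 0.00052687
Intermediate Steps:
V(U, B) = 1954
W = 199412 (W = -2021893 + 2221305 = 199412)
((-1281)²/2380611)/W + V(502, -877)/3733214 = ((-1281)²/2380611)/199412 + 1954/3733214 = (1640961*(1/2380611))*(1/199412) + 1954*(1/3733214) = (546987/793537)*(1/199412) + 977/1866607 = 546987/158240800244 + 977/1866607 = 155622271601497/295373385421052108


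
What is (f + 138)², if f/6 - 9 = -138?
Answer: 404496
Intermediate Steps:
f = -774 (f = 54 + 6*(-138) = 54 - 828 = -774)
(f + 138)² = (-774 + 138)² = (-636)² = 404496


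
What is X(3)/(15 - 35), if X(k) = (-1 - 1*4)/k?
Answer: 1/12 ≈ 0.083333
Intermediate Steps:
X(k) = -5/k (X(k) = (-1 - 4)/k = -5/k)
X(3)/(15 - 35) = (-5/3)/(15 - 35) = -5*⅓/(-20) = -5/3*(-1/20) = 1/12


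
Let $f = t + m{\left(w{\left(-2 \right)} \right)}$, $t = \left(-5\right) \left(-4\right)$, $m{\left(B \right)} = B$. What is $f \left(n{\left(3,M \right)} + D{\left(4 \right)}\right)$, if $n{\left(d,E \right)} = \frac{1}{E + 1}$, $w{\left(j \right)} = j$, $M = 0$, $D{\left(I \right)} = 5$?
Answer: $108$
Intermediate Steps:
$n{\left(d,E \right)} = \frac{1}{1 + E}$
$t = 20$
$f = 18$ ($f = 20 - 2 = 18$)
$f \left(n{\left(3,M \right)} + D{\left(4 \right)}\right) = 18 \left(\frac{1}{1 + 0} + 5\right) = 18 \left(1^{-1} + 5\right) = 18 \left(1 + 5\right) = 18 \cdot 6 = 108$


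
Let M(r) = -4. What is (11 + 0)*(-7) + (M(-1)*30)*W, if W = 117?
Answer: -14117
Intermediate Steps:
(11 + 0)*(-7) + (M(-1)*30)*W = (11 + 0)*(-7) - 4*30*117 = 11*(-7) - 120*117 = -77 - 14040 = -14117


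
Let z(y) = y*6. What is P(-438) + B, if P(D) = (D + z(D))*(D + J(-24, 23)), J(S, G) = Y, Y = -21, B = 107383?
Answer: 1514677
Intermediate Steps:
J(S, G) = -21
z(y) = 6*y
P(D) = 7*D*(-21 + D) (P(D) = (D + 6*D)*(D - 21) = (7*D)*(-21 + D) = 7*D*(-21 + D))
P(-438) + B = 7*(-438)*(-21 - 438) + 107383 = 7*(-438)*(-459) + 107383 = 1407294 + 107383 = 1514677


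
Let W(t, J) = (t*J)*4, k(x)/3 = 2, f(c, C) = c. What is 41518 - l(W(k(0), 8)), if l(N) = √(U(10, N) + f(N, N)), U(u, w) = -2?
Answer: 41518 - √190 ≈ 41504.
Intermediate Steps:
k(x) = 6 (k(x) = 3*2 = 6)
W(t, J) = 4*J*t (W(t, J) = (J*t)*4 = 4*J*t)
l(N) = √(-2 + N)
41518 - l(W(k(0), 8)) = 41518 - √(-2 + 4*8*6) = 41518 - √(-2 + 192) = 41518 - √190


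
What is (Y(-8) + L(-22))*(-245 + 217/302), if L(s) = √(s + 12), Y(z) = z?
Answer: 295092/151 - 73773*I*√10/302 ≈ 1954.3 - 772.49*I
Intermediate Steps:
L(s) = √(12 + s)
(Y(-8) + L(-22))*(-245 + 217/302) = (-8 + √(12 - 22))*(-245 + 217/302) = (-8 + √(-10))*(-245 + 217*(1/302)) = (-8 + I*√10)*(-245 + 217/302) = (-8 + I*√10)*(-73773/302) = 295092/151 - 73773*I*√10/302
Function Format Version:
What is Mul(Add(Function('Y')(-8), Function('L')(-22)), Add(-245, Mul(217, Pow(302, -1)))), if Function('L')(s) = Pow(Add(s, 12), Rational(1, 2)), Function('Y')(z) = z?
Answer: Add(Rational(295092, 151), Mul(Rational(-73773, 302), I, Pow(10, Rational(1, 2)))) ≈ Add(1954.3, Mul(-772.49, I))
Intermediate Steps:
Function('L')(s) = Pow(Add(12, s), Rational(1, 2))
Mul(Add(Function('Y')(-8), Function('L')(-22)), Add(-245, Mul(217, Pow(302, -1)))) = Mul(Add(-8, Pow(Add(12, -22), Rational(1, 2))), Add(-245, Mul(217, Pow(302, -1)))) = Mul(Add(-8, Pow(-10, Rational(1, 2))), Add(-245, Mul(217, Rational(1, 302)))) = Mul(Add(-8, Mul(I, Pow(10, Rational(1, 2)))), Add(-245, Rational(217, 302))) = Mul(Add(-8, Mul(I, Pow(10, Rational(1, 2)))), Rational(-73773, 302)) = Add(Rational(295092, 151), Mul(Rational(-73773, 302), I, Pow(10, Rational(1, 2))))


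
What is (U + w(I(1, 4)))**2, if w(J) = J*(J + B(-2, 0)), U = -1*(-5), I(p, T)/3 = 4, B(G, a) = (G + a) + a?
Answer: 15625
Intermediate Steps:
B(G, a) = G + 2*a
I(p, T) = 12 (I(p, T) = 3*4 = 12)
U = 5
w(J) = J*(-2 + J) (w(J) = J*(J + (-2 + 2*0)) = J*(J + (-2 + 0)) = J*(J - 2) = J*(-2 + J))
(U + w(I(1, 4)))**2 = (5 + 12*(-2 + 12))**2 = (5 + 12*10)**2 = (5 + 120)**2 = 125**2 = 15625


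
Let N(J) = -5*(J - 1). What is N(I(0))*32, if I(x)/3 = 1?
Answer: -320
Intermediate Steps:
I(x) = 3 (I(x) = 3*1 = 3)
N(J) = 5 - 5*J (N(J) = -5*(-1 + J) = 5 - 5*J)
N(I(0))*32 = (5 - 5*3)*32 = (5 - 15)*32 = -10*32 = -320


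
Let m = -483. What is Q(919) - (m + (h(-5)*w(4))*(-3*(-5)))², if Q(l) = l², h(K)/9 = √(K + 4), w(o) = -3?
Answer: 775297 - 391230*I ≈ 7.753e+5 - 3.9123e+5*I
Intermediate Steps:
h(K) = 9*√(4 + K) (h(K) = 9*√(K + 4) = 9*√(4 + K))
Q(919) - (m + (h(-5)*w(4))*(-3*(-5)))² = 919² - (-483 + ((9*√(4 - 5))*(-3))*(-3*(-5)))² = 844561 - (-483 + ((9*√(-1))*(-3))*15)² = 844561 - (-483 + ((9*I)*(-3))*15)² = 844561 - (-483 - 27*I*15)² = 844561 - (-483 - 405*I)²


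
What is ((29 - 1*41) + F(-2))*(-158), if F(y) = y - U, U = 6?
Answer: 3160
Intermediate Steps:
F(y) = -6 + y (F(y) = y - 1*6 = y - 6 = -6 + y)
((29 - 1*41) + F(-2))*(-158) = ((29 - 1*41) + (-6 - 2))*(-158) = ((29 - 41) - 8)*(-158) = (-12 - 8)*(-158) = -20*(-158) = 3160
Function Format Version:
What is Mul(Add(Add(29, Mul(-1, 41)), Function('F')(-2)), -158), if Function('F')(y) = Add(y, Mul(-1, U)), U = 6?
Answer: 3160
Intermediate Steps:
Function('F')(y) = Add(-6, y) (Function('F')(y) = Add(y, Mul(-1, 6)) = Add(y, -6) = Add(-6, y))
Mul(Add(Add(29, Mul(-1, 41)), Function('F')(-2)), -158) = Mul(Add(Add(29, Mul(-1, 41)), Add(-6, -2)), -158) = Mul(Add(Add(29, -41), -8), -158) = Mul(Add(-12, -8), -158) = Mul(-20, -158) = 3160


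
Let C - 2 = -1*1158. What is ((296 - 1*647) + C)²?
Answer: 2271049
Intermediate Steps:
C = -1156 (C = 2 - 1*1158 = 2 - 1158 = -1156)
((296 - 1*647) + C)² = ((296 - 1*647) - 1156)² = ((296 - 647) - 1156)² = (-351 - 1156)² = (-1507)² = 2271049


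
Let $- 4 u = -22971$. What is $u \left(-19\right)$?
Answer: $- \frac{436449}{4} \approx -1.0911 \cdot 10^{5}$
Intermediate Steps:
$u = \frac{22971}{4}$ ($u = \left(- \frac{1}{4}\right) \left(-22971\right) = \frac{22971}{4} \approx 5742.8$)
$u \left(-19\right) = \frac{22971}{4} \left(-19\right) = - \frac{436449}{4}$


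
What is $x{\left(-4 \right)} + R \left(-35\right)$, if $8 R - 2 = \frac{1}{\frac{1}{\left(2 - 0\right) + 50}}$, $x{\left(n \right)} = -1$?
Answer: $- \frac{949}{4} \approx -237.25$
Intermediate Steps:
$R = \frac{27}{4}$ ($R = \frac{1}{4} + \frac{1}{8 \frac{1}{\left(2 - 0\right) + 50}} = \frac{1}{4} + \frac{1}{8 \frac{1}{\left(2 + 0\right) + 50}} = \frac{1}{4} + \frac{1}{8 \frac{1}{2 + 50}} = \frac{1}{4} + \frac{1}{8 \cdot \frac{1}{52}} = \frac{1}{4} + \frac{\frac{1}{\frac{1}{52}}}{8} = \frac{1}{4} + \frac{1}{8} \cdot 52 = \frac{1}{4} + \frac{13}{2} = \frac{27}{4} \approx 6.75$)
$x{\left(-4 \right)} + R \left(-35\right) = -1 + \frac{27}{4} \left(-35\right) = -1 - \frac{945}{4} = - \frac{949}{4}$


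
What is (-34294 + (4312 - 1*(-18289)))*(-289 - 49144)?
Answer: 578020069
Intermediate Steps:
(-34294 + (4312 - 1*(-18289)))*(-289 - 49144) = (-34294 + (4312 + 18289))*(-49433) = (-34294 + 22601)*(-49433) = -11693*(-49433) = 578020069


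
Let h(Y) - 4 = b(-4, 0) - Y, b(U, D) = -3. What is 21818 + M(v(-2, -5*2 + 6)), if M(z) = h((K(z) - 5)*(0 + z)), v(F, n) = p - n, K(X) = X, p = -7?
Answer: 21795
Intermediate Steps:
v(F, n) = -7 - n
h(Y) = 1 - Y (h(Y) = 4 + (-3 - Y) = 1 - Y)
M(z) = 1 - z*(-5 + z) (M(z) = 1 - (z - 5)*(0 + z) = 1 - (-5 + z)*z = 1 - z*(-5 + z))
21818 + M(v(-2, -5*2 + 6)) = 21818 + (1 - (-7 - (-5*2 + 6))*(-5 + (-7 - (-5*2 + 6)))) = 21818 + (1 - (-7 - (-10 + 6))*(-5 + (-7 - (-10 + 6)))) = 21818 + (1 - (-7 - 1*(-4))*(-5 + (-7 - 1*(-4)))) = 21818 + (1 - (-7 + 4)*(-5 + (-7 + 4))) = 21818 + (1 - 1*(-3)*(-5 - 3)) = 21818 + (1 - 1*(-3)*(-8)) = 21818 + (1 - 24) = 21818 - 23 = 21795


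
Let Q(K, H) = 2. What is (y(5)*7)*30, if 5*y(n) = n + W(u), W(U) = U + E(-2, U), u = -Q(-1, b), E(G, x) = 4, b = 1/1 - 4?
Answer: 294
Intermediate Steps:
b = -3 (b = 1*1 - 4 = 1 - 4 = -3)
u = -2 (u = -1*2 = -2)
W(U) = 4 + U (W(U) = U + 4 = 4 + U)
y(n) = 2/5 + n/5 (y(n) = (n + (4 - 2))/5 = (n + 2)/5 = (2 + n)/5 = 2/5 + n/5)
(y(5)*7)*30 = ((2/5 + (1/5)*5)*7)*30 = ((2/5 + 1)*7)*30 = ((7/5)*7)*30 = (49/5)*30 = 294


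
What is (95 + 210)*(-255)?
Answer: -77775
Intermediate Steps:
(95 + 210)*(-255) = 305*(-255) = -77775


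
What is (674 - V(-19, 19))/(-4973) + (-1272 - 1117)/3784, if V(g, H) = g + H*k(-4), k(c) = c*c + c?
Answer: -13640057/18817832 ≈ -0.72485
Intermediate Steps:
k(c) = c + c**2 (k(c) = c**2 + c = c + c**2)
V(g, H) = g + 12*H (V(g, H) = g + H*(-4*(1 - 4)) = g + H*(-4*(-3)) = g + H*12 = g + 12*H)
(674 - V(-19, 19))/(-4973) + (-1272 - 1117)/3784 = (674 - (-19 + 12*19))/(-4973) + (-1272 - 1117)/3784 = (674 - (-19 + 228))*(-1/4973) - 2389*1/3784 = (674 - 1*209)*(-1/4973) - 2389/3784 = (674 - 209)*(-1/4973) - 2389/3784 = 465*(-1/4973) - 2389/3784 = -465/4973 - 2389/3784 = -13640057/18817832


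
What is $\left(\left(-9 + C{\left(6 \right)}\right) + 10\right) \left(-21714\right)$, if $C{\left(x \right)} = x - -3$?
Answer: $-217140$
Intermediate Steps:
$C{\left(x \right)} = 3 + x$ ($C{\left(x \right)} = x + 3 = 3 + x$)
$\left(\left(-9 + C{\left(6 \right)}\right) + 10\right) \left(-21714\right) = \left(\left(-9 + \left(3 + 6\right)\right) + 10\right) \left(-21714\right) = \left(\left(-9 + 9\right) + 10\right) \left(-21714\right) = \left(0 + 10\right) \left(-21714\right) = 10 \left(-21714\right) = -217140$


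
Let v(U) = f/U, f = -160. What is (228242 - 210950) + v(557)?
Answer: 9631484/557 ≈ 17292.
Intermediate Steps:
v(U) = -160/U
(228242 - 210950) + v(557) = (228242 - 210950) - 160/557 = 17292 - 160*1/557 = 17292 - 160/557 = 9631484/557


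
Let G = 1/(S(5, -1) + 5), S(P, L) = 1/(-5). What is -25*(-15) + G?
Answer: 9005/24 ≈ 375.21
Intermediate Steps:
S(P, L) = -⅕
G = 5/24 (G = 1/(-⅕ + 5) = 1/(24/5) = 5/24 ≈ 0.20833)
-25*(-15) + G = -25*(-15) + 5/24 = 375 + 5/24 = 9005/24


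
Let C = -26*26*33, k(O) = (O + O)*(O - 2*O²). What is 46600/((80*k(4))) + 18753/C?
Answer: -2865847/832832 ≈ -3.4411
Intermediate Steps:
k(O) = 2*O*(O - 2*O²) (k(O) = (2*O)*(O - 2*O²) = 2*O*(O - 2*O²))
C = -22308 (C = -676*33 = -22308)
46600/((80*k(4))) + 18753/C = 46600/((80*(4²*(2 - 4*4)))) + 18753/(-22308) = 46600/((80*(16*(2 - 16)))) + 18753*(-1/22308) = 46600/((80*(16*(-14)))) - 6251/7436 = 46600/((80*(-224))) - 6251/7436 = 46600/(-17920) - 6251/7436 = 46600*(-1/17920) - 6251/7436 = -1165/448 - 6251/7436 = -2865847/832832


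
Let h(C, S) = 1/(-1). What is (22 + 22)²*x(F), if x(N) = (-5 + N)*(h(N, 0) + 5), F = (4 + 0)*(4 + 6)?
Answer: 271040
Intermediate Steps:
h(C, S) = -1
F = 40 (F = 4*10 = 40)
x(N) = -20 + 4*N (x(N) = (-5 + N)*(-1 + 5) = (-5 + N)*4 = -20 + 4*N)
(22 + 22)²*x(F) = (22 + 22)²*(-20 + 4*40) = 44²*(-20 + 160) = 1936*140 = 271040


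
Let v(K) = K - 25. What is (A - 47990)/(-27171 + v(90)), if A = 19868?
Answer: 14061/13553 ≈ 1.0375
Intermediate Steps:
v(K) = -25 + K
(A - 47990)/(-27171 + v(90)) = (19868 - 47990)/(-27171 + (-25 + 90)) = -28122/(-27171 + 65) = -28122/(-27106) = -28122*(-1/27106) = 14061/13553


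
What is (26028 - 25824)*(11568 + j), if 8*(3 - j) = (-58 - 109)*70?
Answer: 2658579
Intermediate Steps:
j = 5857/4 (j = 3 - (-58 - 109)*70/8 = 3 - (-167)*70/8 = 3 - 1/8*(-11690) = 3 + 5845/4 = 5857/4 ≈ 1464.3)
(26028 - 25824)*(11568 + j) = (26028 - 25824)*(11568 + 5857/4) = 204*(52129/4) = 2658579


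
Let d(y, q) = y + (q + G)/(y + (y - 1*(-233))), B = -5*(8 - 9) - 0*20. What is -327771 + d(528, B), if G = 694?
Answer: -421815528/1289 ≈ -3.2724e+5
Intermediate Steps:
B = 5 (B = -5*(-1) - 1*0 = 5 + 0 = 5)
d(y, q) = y + (694 + q)/(233 + 2*y) (d(y, q) = y + (q + 694)/(y + (y - 1*(-233))) = y + (694 + q)/(y + (y + 233)) = y + (694 + q)/(y + (233 + y)) = y + (694 + q)/(233 + 2*y))
-327771 + d(528, B) = -327771 + (694 + 5 + 2*528² + 233*528)/(233 + 2*528) = -327771 + (694 + 5 + 2*278784 + 123024)/(233 + 1056) = -327771 + (694 + 5 + 557568 + 123024)/1289 = -327771 + (1/1289)*681291 = -327771 + 681291/1289 = -421815528/1289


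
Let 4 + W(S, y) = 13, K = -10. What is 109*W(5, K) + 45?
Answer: 1026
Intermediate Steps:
W(S, y) = 9 (W(S, y) = -4 + 13 = 9)
109*W(5, K) + 45 = 109*9 + 45 = 981 + 45 = 1026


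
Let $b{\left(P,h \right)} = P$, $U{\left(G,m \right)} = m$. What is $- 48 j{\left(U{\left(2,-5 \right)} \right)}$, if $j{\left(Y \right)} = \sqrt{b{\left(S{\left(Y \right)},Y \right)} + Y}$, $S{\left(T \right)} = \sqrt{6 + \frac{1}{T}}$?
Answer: $- \frac{48 i \sqrt{125 - 5 \sqrt{145}}}{5} \approx - 77.274 i$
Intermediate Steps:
$j{\left(Y \right)} = \sqrt{Y + \sqrt{6 + \frac{1}{Y}}}$ ($j{\left(Y \right)} = \sqrt{\sqrt{6 + \frac{1}{Y}} + Y} = \sqrt{Y + \sqrt{6 + \frac{1}{Y}}}$)
$- 48 j{\left(U{\left(2,-5 \right)} \right)} = - 48 \sqrt{-5 + \sqrt{6 + \frac{1}{-5}}} = - 48 \sqrt{-5 + \sqrt{6 - \frac{1}{5}}} = - 48 \sqrt{-5 + \sqrt{\frac{29}{5}}} = - 48 \sqrt{-5 + \frac{\sqrt{145}}{5}}$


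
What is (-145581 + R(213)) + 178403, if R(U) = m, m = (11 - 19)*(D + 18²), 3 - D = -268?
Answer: 28062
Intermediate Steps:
D = 271 (D = 3 - 1*(-268) = 3 + 268 = 271)
m = -4760 (m = (11 - 19)*(271 + 18²) = -8*(271 + 324) = -8*595 = -4760)
R(U) = -4760
(-145581 + R(213)) + 178403 = (-145581 - 4760) + 178403 = -150341 + 178403 = 28062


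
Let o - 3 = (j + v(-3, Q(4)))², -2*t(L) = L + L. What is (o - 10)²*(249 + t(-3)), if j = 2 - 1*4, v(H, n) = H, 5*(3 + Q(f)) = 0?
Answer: 81648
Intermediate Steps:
Q(f) = -3 (Q(f) = -3 + (⅕)*0 = -3 + 0 = -3)
j = -2 (j = 2 - 4 = -2)
t(L) = -L (t(L) = -(L + L)/2 = -L)
o = 28 (o = 3 + (-2 - 3)² = 3 + (-5)² = 3 + 25 = 28)
(o - 10)²*(249 + t(-3)) = (28 - 10)²*(249 - 1*(-3)) = 18²*(249 + 3) = 324*252 = 81648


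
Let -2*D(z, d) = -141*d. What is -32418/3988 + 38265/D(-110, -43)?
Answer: -83625329/4029874 ≈ -20.751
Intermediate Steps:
D(z, d) = 141*d/2 (D(z, d) = -(-141)*d/2 = 141*d/2)
-32418/3988 + 38265/D(-110, -43) = -32418/3988 + 38265/(((141/2)*(-43))) = -32418*1/3988 + 38265/(-6063/2) = -16209/1994 + 38265*(-2/6063) = -16209/1994 - 25510/2021 = -83625329/4029874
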